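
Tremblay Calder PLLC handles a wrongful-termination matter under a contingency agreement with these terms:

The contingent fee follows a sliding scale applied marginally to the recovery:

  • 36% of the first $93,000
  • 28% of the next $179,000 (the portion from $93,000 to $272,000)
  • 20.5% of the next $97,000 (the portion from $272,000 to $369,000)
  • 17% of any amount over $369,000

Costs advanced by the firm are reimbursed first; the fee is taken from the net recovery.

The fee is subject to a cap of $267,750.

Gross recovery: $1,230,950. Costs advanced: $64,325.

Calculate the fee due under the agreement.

Fee base (net of costs): $1,230,950 − $64,325 = $1,166,625
First $93,000 at 36% = $33,480.00
Next $179,000 at 28% = $50,120.00
Next $97,000 at 20.5% = $19,885.00
Remaining $797,625 at 17% = $135,596.25
Fee: $33,480.00 + $50,120.00 + $19,885.00 + $135,596.25 = $239,081.25
$239,081.25 is under the $267,750 cap.

$239,081.25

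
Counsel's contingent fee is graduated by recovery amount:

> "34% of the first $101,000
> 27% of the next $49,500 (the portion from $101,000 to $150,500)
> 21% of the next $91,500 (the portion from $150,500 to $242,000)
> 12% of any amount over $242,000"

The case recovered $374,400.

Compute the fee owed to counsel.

$82,808.00

First $101,000 at 34% = $34,340.00
Next $49,500 at 27% = $13,365.00
Next $91,500 at 21% = $19,215.00
Remaining $132,400 at 12% = $15,888.00
Fee: $34,340.00 + $13,365.00 + $19,215.00 + $15,888.00 = $82,808.00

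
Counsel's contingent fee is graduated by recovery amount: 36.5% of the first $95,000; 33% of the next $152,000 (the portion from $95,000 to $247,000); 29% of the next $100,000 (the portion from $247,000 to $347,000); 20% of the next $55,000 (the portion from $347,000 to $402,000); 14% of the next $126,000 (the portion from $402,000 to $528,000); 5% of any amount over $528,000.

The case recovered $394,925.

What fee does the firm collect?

First $95,000 at 36.5% = $34,675.00
Next $152,000 at 33% = $50,160.00
Next $100,000 at 29% = $29,000.00
Remaining $47,925 at 20% = $9,585.00
Fee: $34,675.00 + $50,160.00 + $29,000.00 + $9,585.00 = $123,420.00

$123,420.00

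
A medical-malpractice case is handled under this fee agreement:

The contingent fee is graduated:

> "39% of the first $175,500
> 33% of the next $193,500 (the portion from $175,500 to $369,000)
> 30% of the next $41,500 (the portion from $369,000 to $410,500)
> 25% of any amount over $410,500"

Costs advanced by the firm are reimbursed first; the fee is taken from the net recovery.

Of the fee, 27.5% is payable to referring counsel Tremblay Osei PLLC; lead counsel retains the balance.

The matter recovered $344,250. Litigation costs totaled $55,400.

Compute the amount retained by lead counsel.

Fee base (net of costs): $344,250 − $55,400 = $288,850
First $175,500 at 39% = $68,445.00
Remaining $113,350 at 33% = $37,405.50
Fee: $68,445.00 + $37,405.50 = $105,850.50
Referral share: 27.5% of $105,850.50 = $29,108.89; lead counsel retains $105,850.50 − $29,108.89 = $76,741.61.

$76,741.61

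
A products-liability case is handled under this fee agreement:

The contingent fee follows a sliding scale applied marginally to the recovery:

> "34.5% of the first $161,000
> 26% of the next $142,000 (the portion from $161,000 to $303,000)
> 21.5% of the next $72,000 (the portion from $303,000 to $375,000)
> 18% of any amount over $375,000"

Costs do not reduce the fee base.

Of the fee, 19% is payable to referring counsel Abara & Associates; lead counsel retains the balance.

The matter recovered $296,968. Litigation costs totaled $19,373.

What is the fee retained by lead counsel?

$73,626.31

Fee base is the gross recovery, $296,968; costs are reimbursed separately.
First $161,000 at 34.5% = $55,545.00
Remaining $135,968 at 26% = $35,351.68
Fee: $55,545.00 + $35,351.68 = $90,896.68
Referral share: 19% of $90,896.68 = $17,270.37; lead counsel retains $90,896.68 − $17,270.37 = $73,626.31.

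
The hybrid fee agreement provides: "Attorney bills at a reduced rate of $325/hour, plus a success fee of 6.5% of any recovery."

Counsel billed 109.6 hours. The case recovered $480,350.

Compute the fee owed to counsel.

Hourly: 109.6 × $325 = $35,620.00
Success fee: 6.5% of $480,350 = $31,222.75
Total: $35,620.00 + $31,222.75 = $66,842.75

$66,842.75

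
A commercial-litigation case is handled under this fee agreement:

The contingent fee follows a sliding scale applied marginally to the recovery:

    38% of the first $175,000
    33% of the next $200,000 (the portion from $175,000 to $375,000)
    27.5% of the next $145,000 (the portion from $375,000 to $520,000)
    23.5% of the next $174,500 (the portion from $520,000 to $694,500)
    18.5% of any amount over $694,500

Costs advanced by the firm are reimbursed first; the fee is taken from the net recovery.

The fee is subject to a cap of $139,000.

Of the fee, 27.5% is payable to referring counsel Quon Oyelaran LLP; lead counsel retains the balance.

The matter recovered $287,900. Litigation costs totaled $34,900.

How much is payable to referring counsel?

$25,366.00

Fee base (net of costs): $287,900 − $34,900 = $253,000
First $175,000 at 38% = $66,500.00
Remaining $78,000 at 33% = $25,740.00
Fee: $66,500.00 + $25,740.00 = $92,240.00
$92,240.00 is under the $139,000 cap.
Referral share: 27.5% of $92,240.00 = $25,366.00; lead counsel retains $92,240.00 − $25,366.00 = $66,874.00.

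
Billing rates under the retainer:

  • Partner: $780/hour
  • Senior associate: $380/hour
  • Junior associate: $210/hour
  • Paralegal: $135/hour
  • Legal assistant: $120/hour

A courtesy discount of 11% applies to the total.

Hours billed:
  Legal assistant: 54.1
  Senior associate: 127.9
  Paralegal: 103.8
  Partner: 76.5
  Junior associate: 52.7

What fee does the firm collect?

Partner: 76.5 × $780 = $59,670.00
Senior associate: 127.9 × $380 = $48,602.00
Junior associate: 52.7 × $210 = $11,067.00
Paralegal: 103.8 × $135 = $14,013.00
Legal assistant: 54.1 × $120 = $6,492.00
Subtotal: $139,844.00
Less 11% discount: −$15,382.84
Total: $139,844.00 − $15,382.84 = $124,461.16

$124,461.16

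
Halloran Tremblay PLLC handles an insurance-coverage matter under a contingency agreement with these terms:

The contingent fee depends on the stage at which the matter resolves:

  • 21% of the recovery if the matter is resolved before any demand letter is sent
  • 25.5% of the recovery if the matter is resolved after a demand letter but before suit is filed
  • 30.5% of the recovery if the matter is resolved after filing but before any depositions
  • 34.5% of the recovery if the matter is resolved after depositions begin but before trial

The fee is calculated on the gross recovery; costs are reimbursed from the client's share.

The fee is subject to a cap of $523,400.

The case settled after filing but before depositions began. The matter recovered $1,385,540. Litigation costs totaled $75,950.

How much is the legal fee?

$422,589.70

Fee base is the gross recovery, $1,385,540; costs are reimbursed separately.
The matter settled after filing but before depositions began, so the 30.5% rate applies.
$1,385,540 × 30.5% = $422,589.70
$422,589.70 is under the $523,400 cap.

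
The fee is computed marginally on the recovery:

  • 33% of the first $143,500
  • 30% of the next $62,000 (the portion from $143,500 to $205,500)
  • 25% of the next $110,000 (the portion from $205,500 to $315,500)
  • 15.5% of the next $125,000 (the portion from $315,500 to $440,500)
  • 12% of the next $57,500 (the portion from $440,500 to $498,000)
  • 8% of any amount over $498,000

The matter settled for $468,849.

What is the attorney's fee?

First $143,500 at 33% = $47,355.00
Next $62,000 at 30% = $18,600.00
Next $110,000 at 25% = $27,500.00
Next $125,000 at 15.5% = $19,375.00
Remaining $28,349 at 12% = $3,401.88
Fee: $47,355.00 + $18,600.00 + $27,500.00 + $19,375.00 + $3,401.88 = $116,231.88

$116,231.88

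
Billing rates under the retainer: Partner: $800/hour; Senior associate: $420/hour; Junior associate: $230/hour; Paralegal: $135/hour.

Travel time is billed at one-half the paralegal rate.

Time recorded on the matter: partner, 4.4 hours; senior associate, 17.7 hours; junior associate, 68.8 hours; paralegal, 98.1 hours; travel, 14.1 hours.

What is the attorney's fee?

$40,973.25

Partner: 4.4 × $800 = $3,520.00
Senior associate: 17.7 × $420 = $7,434.00
Junior associate: 68.8 × $230 = $15,824.00
Paralegal: 98.1 × $135 = $13,243.50
Subtotal: $3,520.00 + $7,434.00 + $15,824.00 + $13,243.50 = $40,021.50
Travel: 14.1 × ($135 ÷ 2) = 14.1 × $67.50 = $951.75
Total: $40,021.50 + $951.75 = $40,973.25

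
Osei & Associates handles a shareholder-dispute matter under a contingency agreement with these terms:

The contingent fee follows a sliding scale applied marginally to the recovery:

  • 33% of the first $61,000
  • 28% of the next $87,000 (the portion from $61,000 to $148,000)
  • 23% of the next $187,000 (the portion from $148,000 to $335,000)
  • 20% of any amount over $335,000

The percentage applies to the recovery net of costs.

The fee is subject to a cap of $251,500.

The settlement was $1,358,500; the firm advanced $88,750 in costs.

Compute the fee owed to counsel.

Fee base (net of costs): $1,358,500 − $88,750 = $1,269,750
First $61,000 at 33% = $20,130.00
Next $87,000 at 28% = $24,360.00
Next $187,000 at 23% = $43,010.00
Remaining $934,750 at 20% = $186,950.00
Fee: $20,130.00 + $24,360.00 + $43,010.00 + $186,950.00 = $274,450.00
$274,450.00 exceeds the $251,500 cap, so the fee is capped at $251,500.00.

$251,500.00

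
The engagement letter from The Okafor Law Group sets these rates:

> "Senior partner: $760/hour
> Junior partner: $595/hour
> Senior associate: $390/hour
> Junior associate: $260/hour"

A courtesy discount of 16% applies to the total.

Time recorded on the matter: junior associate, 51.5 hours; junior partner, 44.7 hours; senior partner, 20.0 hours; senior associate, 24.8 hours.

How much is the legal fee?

$54,481.14

Senior partner: 20.0 × $760 = $15,200.00
Junior partner: 44.7 × $595 = $26,596.50
Senior associate: 24.8 × $390 = $9,672.00
Junior associate: 51.5 × $260 = $13,390.00
Subtotal: $64,858.50
Less 16% discount: −$10,377.36
Total: $64,858.50 − $10,377.36 = $54,481.14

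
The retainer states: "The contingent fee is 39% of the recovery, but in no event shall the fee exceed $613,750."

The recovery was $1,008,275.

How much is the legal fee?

39% of $1,008,275 = $393,227.25
That is under the $613,750 cap.

$393,227.25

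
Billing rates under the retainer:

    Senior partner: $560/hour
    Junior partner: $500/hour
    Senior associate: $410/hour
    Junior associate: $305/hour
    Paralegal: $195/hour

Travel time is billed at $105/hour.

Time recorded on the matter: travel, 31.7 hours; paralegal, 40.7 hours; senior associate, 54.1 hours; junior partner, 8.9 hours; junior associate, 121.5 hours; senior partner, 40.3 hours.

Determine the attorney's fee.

Senior partner: 40.3 × $560 = $22,568.00
Junior partner: 8.9 × $500 = $4,450.00
Senior associate: 54.1 × $410 = $22,181.00
Junior associate: 121.5 × $305 = $37,057.50
Paralegal: 40.7 × $195 = $7,936.50
Subtotal: $22,568.00 + $4,450.00 + $22,181.00 + $37,057.50 + $7,936.50 = $94,193.00
Travel: 31.7 × $105 = $3,328.50
Total: $94,193.00 + $3,328.50 = $97,521.50

$97,521.50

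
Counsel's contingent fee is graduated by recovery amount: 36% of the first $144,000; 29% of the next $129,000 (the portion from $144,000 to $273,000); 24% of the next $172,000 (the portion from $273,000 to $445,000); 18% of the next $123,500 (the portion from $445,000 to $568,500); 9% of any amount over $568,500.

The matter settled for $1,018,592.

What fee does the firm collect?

First $144,000 at 36% = $51,840.00
Next $129,000 at 29% = $37,410.00
Next $172,000 at 24% = $41,280.00
Next $123,500 at 18% = $22,230.00
Remaining $450,092 at 9% = $40,508.28
Fee: $51,840.00 + $37,410.00 + $41,280.00 + $22,230.00 + $40,508.28 = $193,268.28

$193,268.28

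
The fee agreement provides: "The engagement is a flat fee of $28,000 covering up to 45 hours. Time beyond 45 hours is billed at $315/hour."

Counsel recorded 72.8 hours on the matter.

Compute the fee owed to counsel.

$36,757.00

Flat fee: $28,000.00
Excess hours: 72.8 − 45 = 27.8
Overrun: 27.8 × $315 = $8,757.00
Total: $28,000.00 + $8,757.00 = $36,757.00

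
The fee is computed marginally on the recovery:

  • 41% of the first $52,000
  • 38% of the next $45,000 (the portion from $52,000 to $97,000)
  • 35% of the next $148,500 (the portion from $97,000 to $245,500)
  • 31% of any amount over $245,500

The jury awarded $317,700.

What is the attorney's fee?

First $52,000 at 41% = $21,320.00
Next $45,000 at 38% = $17,100.00
Next $148,500 at 35% = $51,975.00
Remaining $72,200 at 31% = $22,382.00
Fee: $21,320.00 + $17,100.00 + $51,975.00 + $22,382.00 = $112,777.00

$112,777.00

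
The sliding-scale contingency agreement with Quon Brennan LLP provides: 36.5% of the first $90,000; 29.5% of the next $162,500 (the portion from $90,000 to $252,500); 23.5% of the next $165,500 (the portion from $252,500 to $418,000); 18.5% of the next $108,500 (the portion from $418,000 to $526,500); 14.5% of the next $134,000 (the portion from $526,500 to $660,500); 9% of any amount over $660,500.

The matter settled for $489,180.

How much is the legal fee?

First $90,000 at 36.5% = $32,850.00
Next $162,500 at 29.5% = $47,937.50
Next $165,500 at 23.5% = $38,892.50
Remaining $71,180 at 18.5% = $13,168.30
Fee: $32,850.00 + $47,937.50 + $38,892.50 + $13,168.30 = $132,848.30

$132,848.30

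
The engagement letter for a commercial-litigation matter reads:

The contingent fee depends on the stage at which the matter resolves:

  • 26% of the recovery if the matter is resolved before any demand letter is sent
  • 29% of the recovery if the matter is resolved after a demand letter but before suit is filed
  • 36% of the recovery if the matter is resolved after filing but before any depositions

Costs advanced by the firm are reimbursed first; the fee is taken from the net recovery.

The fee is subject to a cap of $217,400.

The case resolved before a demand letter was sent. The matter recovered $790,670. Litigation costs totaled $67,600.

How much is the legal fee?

$187,998.20

Fee base (net of costs): $790,670 − $67,600 = $723,070
The matter resolved before a demand letter was sent, so the 26% rate applies.
$723,070 × 26% = $187,998.20
$187,998.20 is under the $217,400 cap.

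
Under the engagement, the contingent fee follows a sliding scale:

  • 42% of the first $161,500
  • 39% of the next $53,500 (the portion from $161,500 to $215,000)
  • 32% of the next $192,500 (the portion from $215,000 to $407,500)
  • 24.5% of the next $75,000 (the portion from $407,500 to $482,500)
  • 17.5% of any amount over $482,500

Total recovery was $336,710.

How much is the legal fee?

$127,642.20

First $161,500 at 42% = $67,830.00
Next $53,500 at 39% = $20,865.00
Remaining $121,710 at 32% = $38,947.20
Fee: $67,830.00 + $20,865.00 + $38,947.20 = $127,642.20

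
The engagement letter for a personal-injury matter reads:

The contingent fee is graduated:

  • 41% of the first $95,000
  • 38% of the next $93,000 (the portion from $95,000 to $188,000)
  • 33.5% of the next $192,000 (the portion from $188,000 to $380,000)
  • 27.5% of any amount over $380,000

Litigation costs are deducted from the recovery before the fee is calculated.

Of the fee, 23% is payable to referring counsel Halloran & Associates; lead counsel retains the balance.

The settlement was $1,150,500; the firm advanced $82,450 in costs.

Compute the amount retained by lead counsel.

$252,424.29

Fee base (net of costs): $1,150,500 − $82,450 = $1,068,050
First $95,000 at 41% = $38,950.00
Next $93,000 at 38% = $35,340.00
Next $192,000 at 33.5% = $64,320.00
Remaining $688,050 at 27.5% = $189,213.75
Fee: $38,950.00 + $35,340.00 + $64,320.00 + $189,213.75 = $327,823.75
Referral share: 23% of $327,823.75 = $75,399.46; lead counsel retains $327,823.75 − $75,399.46 = $252,424.29.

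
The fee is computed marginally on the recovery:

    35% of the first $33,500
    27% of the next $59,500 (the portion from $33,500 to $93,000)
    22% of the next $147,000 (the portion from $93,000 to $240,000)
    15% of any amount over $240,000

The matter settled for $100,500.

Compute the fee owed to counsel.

$29,440.00

First $33,500 at 35% = $11,725.00
Next $59,500 at 27% = $16,065.00
Remaining $7,500 at 22% = $1,650.00
Fee: $11,725.00 + $16,065.00 + $1,650.00 = $29,440.00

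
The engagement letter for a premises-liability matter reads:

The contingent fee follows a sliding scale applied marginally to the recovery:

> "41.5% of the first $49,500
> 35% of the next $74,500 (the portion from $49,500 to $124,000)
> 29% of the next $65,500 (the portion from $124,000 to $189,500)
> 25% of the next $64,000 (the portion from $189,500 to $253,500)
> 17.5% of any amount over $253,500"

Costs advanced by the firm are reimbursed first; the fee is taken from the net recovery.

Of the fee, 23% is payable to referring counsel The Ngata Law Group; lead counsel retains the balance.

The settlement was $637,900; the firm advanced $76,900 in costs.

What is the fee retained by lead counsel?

Fee base (net of costs): $637,900 − $76,900 = $561,000
First $49,500 at 41.5% = $20,542.50
Next $74,500 at 35% = $26,075.00
Next $65,500 at 29% = $18,995.00
Next $64,000 at 25% = $16,000.00
Remaining $307,500 at 17.5% = $53,812.50
Fee: $20,542.50 + $26,075.00 + $18,995.00 + $16,000.00 + $53,812.50 = $135,425.00
Referral share: 23% of $135,425.00 = $31,147.75; lead counsel retains $135,425.00 − $31,147.75 = $104,277.25.

$104,277.25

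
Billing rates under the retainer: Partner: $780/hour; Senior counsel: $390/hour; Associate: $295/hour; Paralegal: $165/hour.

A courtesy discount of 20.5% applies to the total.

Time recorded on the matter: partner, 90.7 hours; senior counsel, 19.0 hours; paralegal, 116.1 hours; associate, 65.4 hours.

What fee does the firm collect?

Partner: 90.7 × $780 = $70,746.00
Senior counsel: 19.0 × $390 = $7,410.00
Associate: 65.4 × $295 = $19,293.00
Paralegal: 116.1 × $165 = $19,156.50
Subtotal: $116,605.50
Less 20.5% discount: −$23,904.13
Total: $116,605.50 − $23,904.13 = $92,701.37

$92,701.37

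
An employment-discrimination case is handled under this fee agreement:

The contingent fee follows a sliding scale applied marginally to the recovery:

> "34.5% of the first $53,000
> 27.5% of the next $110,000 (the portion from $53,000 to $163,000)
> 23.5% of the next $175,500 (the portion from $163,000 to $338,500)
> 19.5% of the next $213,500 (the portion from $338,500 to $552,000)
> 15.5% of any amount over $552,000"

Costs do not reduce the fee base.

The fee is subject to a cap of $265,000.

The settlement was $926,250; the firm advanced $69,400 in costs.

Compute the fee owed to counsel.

Fee base is the gross recovery, $926,250; costs are reimbursed separately.
First $53,000 at 34.5% = $18,285.00
Next $110,000 at 27.5% = $30,250.00
Next $175,500 at 23.5% = $41,242.50
Next $213,500 at 19.5% = $41,632.50
Remaining $374,250 at 15.5% = $58,008.75
Fee: $18,285.00 + $30,250.00 + $41,242.50 + $41,632.50 + $58,008.75 = $189,418.75
$189,418.75 is under the $265,000 cap.

$189,418.75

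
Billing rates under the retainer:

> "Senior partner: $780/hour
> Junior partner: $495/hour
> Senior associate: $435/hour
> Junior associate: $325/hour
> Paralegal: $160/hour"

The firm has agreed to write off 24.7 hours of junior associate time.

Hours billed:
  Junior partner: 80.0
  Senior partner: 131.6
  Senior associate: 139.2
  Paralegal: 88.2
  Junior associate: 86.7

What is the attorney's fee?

$237,062.00

Senior partner: 131.6 × $780 = $102,648.00
Junior partner: 80.0 × $495 = $39,600.00
Senior associate: 139.2 × $435 = $60,552.00
Junior associate: 86.7 × $325 = $28,177.50
Paralegal: 88.2 × $160 = $14,112.00
Subtotal: $245,089.50
Write-off: 24.7 × $325 = $8,027.50
Total: $245,089.50 − $8,027.50 = $237,062.00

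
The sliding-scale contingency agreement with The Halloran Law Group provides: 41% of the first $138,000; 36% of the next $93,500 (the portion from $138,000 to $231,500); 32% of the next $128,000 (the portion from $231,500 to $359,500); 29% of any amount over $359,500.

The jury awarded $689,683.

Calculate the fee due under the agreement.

$226,953.07

First $138,000 at 41% = $56,580.00
Next $93,500 at 36% = $33,660.00
Next $128,000 at 32% = $40,960.00
Remaining $330,183 at 29% = $95,753.07
Fee: $56,580.00 + $33,660.00 + $40,960.00 + $95,753.07 = $226,953.07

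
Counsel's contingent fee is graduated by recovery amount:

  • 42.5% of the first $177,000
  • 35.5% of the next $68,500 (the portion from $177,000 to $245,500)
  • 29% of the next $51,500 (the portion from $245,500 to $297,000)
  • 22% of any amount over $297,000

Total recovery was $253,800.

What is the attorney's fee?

$101,949.50

First $177,000 at 42.5% = $75,225.00
Next $68,500 at 35.5% = $24,317.50
Remaining $8,300 at 29% = $2,407.00
Fee: $75,225.00 + $24,317.50 + $2,407.00 = $101,949.50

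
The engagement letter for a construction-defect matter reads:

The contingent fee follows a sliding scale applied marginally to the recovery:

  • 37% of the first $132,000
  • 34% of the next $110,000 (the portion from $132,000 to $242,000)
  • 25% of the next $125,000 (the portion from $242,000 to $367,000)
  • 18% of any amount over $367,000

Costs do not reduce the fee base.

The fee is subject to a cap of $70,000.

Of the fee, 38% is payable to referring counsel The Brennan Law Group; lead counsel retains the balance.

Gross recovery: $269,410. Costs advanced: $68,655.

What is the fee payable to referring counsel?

$26,600.00

Fee base is the gross recovery, $269,410; costs are reimbursed separately.
First $132,000 at 37% = $48,840.00
Next $110,000 at 34% = $37,400.00
Remaining $27,410 at 25% = $6,852.50
Fee: $48,840.00 + $37,400.00 + $6,852.50 = $93,092.50
$93,092.50 exceeds the $70,000 cap, so the fee is capped at $70,000.00.
Referral share: 38% of $70,000.00 = $26,600.00; lead counsel retains $70,000.00 − $26,600.00 = $43,400.00.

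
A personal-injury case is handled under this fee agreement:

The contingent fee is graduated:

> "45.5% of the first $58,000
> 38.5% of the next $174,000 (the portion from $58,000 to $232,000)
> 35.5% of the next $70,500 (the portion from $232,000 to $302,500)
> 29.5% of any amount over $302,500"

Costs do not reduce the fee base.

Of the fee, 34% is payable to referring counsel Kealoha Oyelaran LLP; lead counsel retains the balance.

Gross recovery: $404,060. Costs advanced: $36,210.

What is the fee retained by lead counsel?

$97,922.68

Fee base is the gross recovery, $404,060; costs are reimbursed separately.
First $58,000 at 45.5% = $26,390.00
Next $174,000 at 38.5% = $66,990.00
Next $70,500 at 35.5% = $25,027.50
Remaining $101,560 at 29.5% = $29,960.20
Fee: $26,390.00 + $66,990.00 + $25,027.50 + $29,960.20 = $148,367.70
Referral share: 34% of $148,367.70 = $50,445.02; lead counsel retains $148,367.70 − $50,445.02 = $97,922.68.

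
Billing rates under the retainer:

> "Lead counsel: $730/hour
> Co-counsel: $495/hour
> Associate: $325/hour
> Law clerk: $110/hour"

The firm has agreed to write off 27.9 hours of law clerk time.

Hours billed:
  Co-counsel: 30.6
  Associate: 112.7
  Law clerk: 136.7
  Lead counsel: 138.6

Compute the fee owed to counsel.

$164,920.50

Lead counsel: 138.6 × $730 = $101,178.00
Co-counsel: 30.6 × $495 = $15,147.00
Associate: 112.7 × $325 = $36,627.50
Law clerk: 136.7 × $110 = $15,037.00
Subtotal: $167,989.50
Write-off: 27.9 × $110 = $3,069.00
Total: $167,989.50 − $3,069.00 = $164,920.50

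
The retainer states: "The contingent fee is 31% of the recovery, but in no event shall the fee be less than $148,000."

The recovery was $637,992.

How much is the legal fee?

31% of $637,992 = $197,777.52
That exceeds the $148,000 minimum.

$197,777.52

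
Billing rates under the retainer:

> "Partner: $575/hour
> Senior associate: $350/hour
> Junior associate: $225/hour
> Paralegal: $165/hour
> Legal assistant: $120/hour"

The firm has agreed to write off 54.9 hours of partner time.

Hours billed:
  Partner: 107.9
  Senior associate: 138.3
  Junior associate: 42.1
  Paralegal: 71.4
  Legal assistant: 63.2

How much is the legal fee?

$107,717.50

Partner: 107.9 × $575 = $62,042.50
Senior associate: 138.3 × $350 = $48,405.00
Junior associate: 42.1 × $225 = $9,472.50
Paralegal: 71.4 × $165 = $11,781.00
Legal assistant: 63.2 × $120 = $7,584.00
Subtotal: $139,285.00
Write-off: 54.9 × $575 = $31,567.50
Total: $139,285.00 − $31,567.50 = $107,717.50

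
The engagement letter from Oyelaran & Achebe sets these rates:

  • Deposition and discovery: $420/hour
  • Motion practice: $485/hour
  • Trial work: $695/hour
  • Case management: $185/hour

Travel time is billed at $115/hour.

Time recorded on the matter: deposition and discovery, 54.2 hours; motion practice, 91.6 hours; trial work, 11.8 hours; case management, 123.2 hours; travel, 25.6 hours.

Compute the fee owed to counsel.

Deposition and discovery: 54.2 × $420 = $22,764.00
Motion practice: 91.6 × $485 = $44,426.00
Trial work: 11.8 × $695 = $8,201.00
Case management: 123.2 × $185 = $22,792.00
Subtotal: $22,764.00 + $44,426.00 + $8,201.00 + $22,792.00 = $98,183.00
Travel: 25.6 × $115 = $2,944.00
Total: $98,183.00 + $2,944.00 = $101,127.00

$101,127.00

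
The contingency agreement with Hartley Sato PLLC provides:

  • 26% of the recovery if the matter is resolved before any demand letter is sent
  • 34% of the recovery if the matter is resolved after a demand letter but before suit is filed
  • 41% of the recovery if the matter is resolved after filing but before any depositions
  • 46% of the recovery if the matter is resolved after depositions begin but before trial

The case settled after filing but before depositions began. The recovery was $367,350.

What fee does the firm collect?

$150,613.50

The matter settled after filing but before depositions began, so the 41% rate applies.
$367,350 × 41% = $150,613.50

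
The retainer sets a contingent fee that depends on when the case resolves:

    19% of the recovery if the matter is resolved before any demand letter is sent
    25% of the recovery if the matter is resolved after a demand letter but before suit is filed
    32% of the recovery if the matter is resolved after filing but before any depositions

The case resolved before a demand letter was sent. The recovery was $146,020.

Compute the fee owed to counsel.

The matter resolved before a demand letter was sent, so the 19% rate applies.
$146,020 × 19% = $27,743.80

$27,743.80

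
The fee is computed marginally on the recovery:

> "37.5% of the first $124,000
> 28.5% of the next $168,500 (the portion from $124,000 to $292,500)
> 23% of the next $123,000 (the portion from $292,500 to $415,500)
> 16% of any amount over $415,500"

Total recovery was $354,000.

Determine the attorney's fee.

$108,667.50

First $124,000 at 37.5% = $46,500.00
Next $168,500 at 28.5% = $48,022.50
Remaining $61,500 at 23% = $14,145.00
Fee: $46,500.00 + $48,022.50 + $14,145.00 = $108,667.50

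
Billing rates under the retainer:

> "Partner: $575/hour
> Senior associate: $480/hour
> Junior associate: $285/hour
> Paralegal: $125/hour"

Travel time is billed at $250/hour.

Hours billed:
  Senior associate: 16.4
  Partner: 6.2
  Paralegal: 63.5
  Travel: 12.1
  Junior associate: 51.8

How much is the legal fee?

$37,162.50

Partner: 6.2 × $575 = $3,565.00
Senior associate: 16.4 × $480 = $7,872.00
Junior associate: 51.8 × $285 = $14,763.00
Paralegal: 63.5 × $125 = $7,937.50
Subtotal: $3,565.00 + $7,872.00 + $14,763.00 + $7,937.50 = $34,137.50
Travel: 12.1 × $250 = $3,025.00
Total: $34,137.50 + $3,025.00 = $37,162.50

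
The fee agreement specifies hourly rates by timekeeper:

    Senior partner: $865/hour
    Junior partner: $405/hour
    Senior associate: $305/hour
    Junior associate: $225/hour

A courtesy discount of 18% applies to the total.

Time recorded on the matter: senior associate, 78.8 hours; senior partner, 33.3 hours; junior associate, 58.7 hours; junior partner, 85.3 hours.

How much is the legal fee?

$82,485.85

Senior partner: 33.3 × $865 = $28,804.50
Junior partner: 85.3 × $405 = $34,546.50
Senior associate: 78.8 × $305 = $24,034.00
Junior associate: 58.7 × $225 = $13,207.50
Subtotal: $100,592.50
Less 18% discount: −$18,106.65
Total: $100,592.50 − $18,106.65 = $82,485.85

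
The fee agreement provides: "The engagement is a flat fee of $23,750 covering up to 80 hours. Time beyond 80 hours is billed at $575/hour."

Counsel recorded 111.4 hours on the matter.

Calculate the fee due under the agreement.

Flat fee: $23,750.00
Excess hours: 111.4 − 80 = 31.4
Overrun: 31.4 × $575 = $18,055.00
Total: $23,750.00 + $18,055.00 = $41,805.00

$41,805.00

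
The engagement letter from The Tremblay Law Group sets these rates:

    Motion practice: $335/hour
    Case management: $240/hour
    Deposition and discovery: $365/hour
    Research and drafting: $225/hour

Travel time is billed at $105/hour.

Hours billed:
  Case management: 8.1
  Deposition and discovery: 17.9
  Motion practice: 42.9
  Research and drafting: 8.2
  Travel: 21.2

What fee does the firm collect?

Motion practice: 42.9 × $335 = $14,371.50
Case management: 8.1 × $240 = $1,944.00
Deposition and discovery: 17.9 × $365 = $6,533.50
Research and drafting: 8.2 × $225 = $1,845.00
Subtotal: $14,371.50 + $1,944.00 + $6,533.50 + $1,845.00 = $24,694.00
Travel: 21.2 × $105 = $2,226.00
Total: $24,694.00 + $2,226.00 = $26,920.00

$26,920.00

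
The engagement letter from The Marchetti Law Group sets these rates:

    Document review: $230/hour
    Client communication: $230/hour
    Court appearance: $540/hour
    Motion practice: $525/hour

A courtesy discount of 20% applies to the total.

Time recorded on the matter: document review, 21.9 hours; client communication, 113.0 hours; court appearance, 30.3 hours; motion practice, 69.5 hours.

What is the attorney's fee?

$67,101.20

Document review: 21.9 × $230 = $5,037.00
Client communication: 113.0 × $230 = $25,990.00
Court appearance: 30.3 × $540 = $16,362.00
Motion practice: 69.5 × $525 = $36,487.50
Subtotal: $83,876.50
Less 20% discount: −$16,775.30
Total: $83,876.50 − $16,775.30 = $67,101.20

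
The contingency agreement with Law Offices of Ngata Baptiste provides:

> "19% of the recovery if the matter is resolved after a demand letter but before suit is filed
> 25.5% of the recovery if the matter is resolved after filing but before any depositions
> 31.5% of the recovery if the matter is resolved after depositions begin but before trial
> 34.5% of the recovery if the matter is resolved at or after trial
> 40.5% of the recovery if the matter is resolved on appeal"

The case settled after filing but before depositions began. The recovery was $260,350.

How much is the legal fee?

The matter settled after filing but before depositions began, so the 25.5% rate applies.
$260,350 × 25.5% = $66,389.25

$66,389.25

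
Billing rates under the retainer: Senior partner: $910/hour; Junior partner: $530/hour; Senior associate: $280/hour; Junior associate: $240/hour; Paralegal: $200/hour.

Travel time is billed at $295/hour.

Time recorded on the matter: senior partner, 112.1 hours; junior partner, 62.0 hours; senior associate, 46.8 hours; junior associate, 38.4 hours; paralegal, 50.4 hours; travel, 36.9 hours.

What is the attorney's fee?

Senior partner: 112.1 × $910 = $102,011.00
Junior partner: 62.0 × $530 = $32,860.00
Senior associate: 46.8 × $280 = $13,104.00
Junior associate: 38.4 × $240 = $9,216.00
Paralegal: 50.4 × $200 = $10,080.00
Subtotal: $102,011.00 + $32,860.00 + $13,104.00 + $9,216.00 + $10,080.00 = $167,271.00
Travel: 36.9 × $295 = $10,885.50
Total: $167,271.00 + $10,885.50 = $178,156.50

$178,156.50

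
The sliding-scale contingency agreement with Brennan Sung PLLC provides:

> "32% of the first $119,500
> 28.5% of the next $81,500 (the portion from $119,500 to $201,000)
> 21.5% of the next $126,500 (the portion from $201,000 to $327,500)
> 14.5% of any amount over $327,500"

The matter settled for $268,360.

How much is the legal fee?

First $119,500 at 32% = $38,240.00
Next $81,500 at 28.5% = $23,227.50
Remaining $67,360 at 21.5% = $14,482.40
Fee: $38,240.00 + $23,227.50 + $14,482.40 = $75,949.90

$75,949.90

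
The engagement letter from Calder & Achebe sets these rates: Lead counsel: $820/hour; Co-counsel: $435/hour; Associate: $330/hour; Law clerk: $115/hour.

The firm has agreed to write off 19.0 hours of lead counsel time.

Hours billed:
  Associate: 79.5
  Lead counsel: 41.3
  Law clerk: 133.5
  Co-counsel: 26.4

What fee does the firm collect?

$71,357.50

Lead counsel: 41.3 × $820 = $33,866.00
Co-counsel: 26.4 × $435 = $11,484.00
Associate: 79.5 × $330 = $26,235.00
Law clerk: 133.5 × $115 = $15,352.50
Subtotal: $86,937.50
Write-off: 19.0 × $820 = $15,580.00
Total: $86,937.50 − $15,580.00 = $71,357.50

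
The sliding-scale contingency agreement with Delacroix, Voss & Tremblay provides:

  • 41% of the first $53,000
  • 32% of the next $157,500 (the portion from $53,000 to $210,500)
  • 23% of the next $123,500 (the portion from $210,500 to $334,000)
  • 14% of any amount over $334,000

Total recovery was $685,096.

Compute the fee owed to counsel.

$149,688.44

First $53,000 at 41% = $21,730.00
Next $157,500 at 32% = $50,400.00
Next $123,500 at 23% = $28,405.00
Remaining $351,096 at 14% = $49,153.44
Fee: $21,730.00 + $50,400.00 + $28,405.00 + $49,153.44 = $149,688.44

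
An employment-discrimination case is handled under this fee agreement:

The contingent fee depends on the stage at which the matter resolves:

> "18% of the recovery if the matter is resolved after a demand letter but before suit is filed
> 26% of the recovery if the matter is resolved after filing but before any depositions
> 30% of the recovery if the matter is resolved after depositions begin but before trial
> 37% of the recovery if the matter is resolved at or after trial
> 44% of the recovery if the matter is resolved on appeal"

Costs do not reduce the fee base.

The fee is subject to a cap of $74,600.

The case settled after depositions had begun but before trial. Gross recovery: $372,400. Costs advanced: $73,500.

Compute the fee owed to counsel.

Fee base is the gross recovery, $372,400; costs are reimbursed separately.
The matter settled after depositions had begun but before trial, so the 30% rate applies.
$372,400 × 30% = $111,720.00
$111,720.00 exceeds the $74,600 cap, so the fee is capped at $74,600.00.

$74,600.00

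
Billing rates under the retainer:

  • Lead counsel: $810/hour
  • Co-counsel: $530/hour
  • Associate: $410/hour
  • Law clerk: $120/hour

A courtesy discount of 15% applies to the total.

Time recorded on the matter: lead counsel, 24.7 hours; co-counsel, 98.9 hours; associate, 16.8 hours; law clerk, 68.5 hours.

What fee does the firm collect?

$74,402.20

Lead counsel: 24.7 × $810 = $20,007.00
Co-counsel: 98.9 × $530 = $52,417.00
Associate: 16.8 × $410 = $6,888.00
Law clerk: 68.5 × $120 = $8,220.00
Subtotal: $87,532.00
Less 15% discount: −$13,129.80
Total: $87,532.00 − $13,129.80 = $74,402.20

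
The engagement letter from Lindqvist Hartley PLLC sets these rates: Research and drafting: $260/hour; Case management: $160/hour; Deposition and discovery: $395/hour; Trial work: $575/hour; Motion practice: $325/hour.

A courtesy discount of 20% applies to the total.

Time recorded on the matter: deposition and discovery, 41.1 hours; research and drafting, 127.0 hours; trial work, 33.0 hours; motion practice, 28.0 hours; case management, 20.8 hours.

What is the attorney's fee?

$64,526.00

Research and drafting: 127.0 × $260 = $33,020.00
Case management: 20.8 × $160 = $3,328.00
Deposition and discovery: 41.1 × $395 = $16,234.50
Trial work: 33.0 × $575 = $18,975.00
Motion practice: 28.0 × $325 = $9,100.00
Subtotal: $80,657.50
Less 20% discount: −$16,131.50
Total: $80,657.50 − $16,131.50 = $64,526.00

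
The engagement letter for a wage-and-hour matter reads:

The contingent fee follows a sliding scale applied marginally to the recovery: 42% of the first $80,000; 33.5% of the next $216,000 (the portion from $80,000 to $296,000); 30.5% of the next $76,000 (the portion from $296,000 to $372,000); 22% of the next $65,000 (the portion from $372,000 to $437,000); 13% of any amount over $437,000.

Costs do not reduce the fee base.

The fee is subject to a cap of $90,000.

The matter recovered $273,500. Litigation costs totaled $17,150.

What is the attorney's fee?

$90,000.00

Fee base is the gross recovery, $273,500; costs are reimbursed separately.
First $80,000 at 42% = $33,600.00
Remaining $193,500 at 33.5% = $64,822.50
Fee: $33,600.00 + $64,822.50 = $98,422.50
$98,422.50 exceeds the $90,000 cap, so the fee is capped at $90,000.00.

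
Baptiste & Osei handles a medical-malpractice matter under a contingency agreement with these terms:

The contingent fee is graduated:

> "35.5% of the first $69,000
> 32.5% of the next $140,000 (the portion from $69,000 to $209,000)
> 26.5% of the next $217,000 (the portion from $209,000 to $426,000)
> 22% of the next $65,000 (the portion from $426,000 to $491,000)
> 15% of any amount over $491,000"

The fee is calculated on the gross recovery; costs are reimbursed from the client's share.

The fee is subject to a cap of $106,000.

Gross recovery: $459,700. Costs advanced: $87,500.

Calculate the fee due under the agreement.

Fee base is the gross recovery, $459,700; costs are reimbursed separately.
First $69,000 at 35.5% = $24,495.00
Next $140,000 at 32.5% = $45,500.00
Next $217,000 at 26.5% = $57,505.00
Remaining $33,700 at 22% = $7,414.00
Fee: $24,495.00 + $45,500.00 + $57,505.00 + $7,414.00 = $134,914.00
$134,914.00 exceeds the $106,000 cap, so the fee is capped at $106,000.00.

$106,000.00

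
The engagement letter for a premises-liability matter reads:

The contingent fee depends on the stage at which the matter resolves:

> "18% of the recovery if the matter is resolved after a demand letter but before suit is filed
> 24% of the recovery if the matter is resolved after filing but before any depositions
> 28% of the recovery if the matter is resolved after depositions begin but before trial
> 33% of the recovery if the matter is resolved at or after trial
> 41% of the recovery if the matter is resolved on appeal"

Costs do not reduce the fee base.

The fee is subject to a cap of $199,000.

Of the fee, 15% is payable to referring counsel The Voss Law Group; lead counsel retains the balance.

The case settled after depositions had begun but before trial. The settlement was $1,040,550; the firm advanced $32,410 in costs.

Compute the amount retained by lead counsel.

$169,150.00

Fee base is the gross recovery, $1,040,550; costs are reimbursed separately.
The matter settled after depositions had begun but before trial, so the 28% rate applies.
$1,040,550 × 28% = $291,354.00
$291,354.00 exceeds the $199,000 cap, so the fee is capped at $199,000.00.
Referral share: 15% of $199,000.00 = $29,850.00; lead counsel retains $199,000.00 − $29,850.00 = $169,150.00.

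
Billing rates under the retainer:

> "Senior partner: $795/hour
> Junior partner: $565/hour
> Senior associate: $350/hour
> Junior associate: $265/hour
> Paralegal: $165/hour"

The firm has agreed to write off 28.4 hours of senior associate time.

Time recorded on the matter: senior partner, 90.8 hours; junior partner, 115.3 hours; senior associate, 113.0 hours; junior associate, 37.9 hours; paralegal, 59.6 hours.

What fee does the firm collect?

$186,818.00

Senior partner: 90.8 × $795 = $72,186.00
Junior partner: 115.3 × $565 = $65,144.50
Senior associate: 113.0 × $350 = $39,550.00
Junior associate: 37.9 × $265 = $10,043.50
Paralegal: 59.6 × $165 = $9,834.00
Subtotal: $196,758.00
Write-off: 28.4 × $350 = $9,940.00
Total: $196,758.00 − $9,940.00 = $186,818.00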